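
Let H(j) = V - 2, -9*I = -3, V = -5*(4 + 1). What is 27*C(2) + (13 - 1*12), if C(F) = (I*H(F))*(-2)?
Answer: 487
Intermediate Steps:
V = -25 (V = -5*5 = -25)
I = ⅓ (I = -⅑*(-3) = ⅓ ≈ 0.33333)
H(j) = -27 (H(j) = -25 - 2 = -27)
C(F) = 18 (C(F) = ((⅓)*(-27))*(-2) = -9*(-2) = 18)
27*C(2) + (13 - 1*12) = 27*18 + (13 - 1*12) = 486 + (13 - 12) = 486 + 1 = 487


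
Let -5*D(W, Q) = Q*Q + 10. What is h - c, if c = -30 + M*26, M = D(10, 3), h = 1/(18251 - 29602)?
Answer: 7310039/56755 ≈ 128.80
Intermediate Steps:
D(W, Q) = -2 - Q**2/5 (D(W, Q) = -(Q*Q + 10)/5 = -(Q**2 + 10)/5 = -(10 + Q**2)/5 = -2 - Q**2/5)
h = -1/11351 (h = 1/(-11351) = -1/11351 ≈ -8.8098e-5)
M = -19/5 (M = -2 - 1/5*3**2 = -2 - 1/5*9 = -2 - 9/5 = -19/5 ≈ -3.8000)
c = -644/5 (c = -30 - 19/5*26 = -30 - 494/5 = -644/5 ≈ -128.80)
h - c = -1/11351 - 1*(-644/5) = -1/11351 + 644/5 = 7310039/56755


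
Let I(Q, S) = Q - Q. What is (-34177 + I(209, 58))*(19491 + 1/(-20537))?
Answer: -1243690671262/1867 ≈ -6.6614e+8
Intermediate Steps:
I(Q, S) = 0
(-34177 + I(209, 58))*(19491 + 1/(-20537)) = (-34177 + 0)*(19491 + 1/(-20537)) = -34177*(19491 - 1/20537) = -34177*400286666/20537 = -1243690671262/1867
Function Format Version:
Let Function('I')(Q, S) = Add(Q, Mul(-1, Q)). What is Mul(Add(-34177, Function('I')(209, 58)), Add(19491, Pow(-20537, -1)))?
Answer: Rational(-1243690671262, 1867) ≈ -6.6614e+8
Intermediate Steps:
Function('I')(Q, S) = 0
Mul(Add(-34177, Function('I')(209, 58)), Add(19491, Pow(-20537, -1))) = Mul(Add(-34177, 0), Add(19491, Pow(-20537, -1))) = Mul(-34177, Add(19491, Rational(-1, 20537))) = Mul(-34177, Rational(400286666, 20537)) = Rational(-1243690671262, 1867)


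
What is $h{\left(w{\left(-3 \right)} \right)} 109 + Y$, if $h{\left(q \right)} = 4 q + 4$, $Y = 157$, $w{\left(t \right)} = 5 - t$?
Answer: $4081$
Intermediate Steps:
$h{\left(q \right)} = 4 + 4 q$
$h{\left(w{\left(-3 \right)} \right)} 109 + Y = \left(4 + 4 \left(5 - -3\right)\right) 109 + 157 = \left(4 + 4 \left(5 + 3\right)\right) 109 + 157 = \left(4 + 4 \cdot 8\right) 109 + 157 = \left(4 + 32\right) 109 + 157 = 36 \cdot 109 + 157 = 3924 + 157 = 4081$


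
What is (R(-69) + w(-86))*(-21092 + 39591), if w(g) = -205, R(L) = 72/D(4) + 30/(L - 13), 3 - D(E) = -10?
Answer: -151560884/41 ≈ -3.6966e+6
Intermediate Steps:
D(E) = 13 (D(E) = 3 - 1*(-10) = 3 + 10 = 13)
R(L) = 72/13 + 30/(-13 + L) (R(L) = 72/13 + 30/(L - 13) = 72*(1/13) + 30/(-13 + L) = 72/13 + 30/(-13 + L))
(R(-69) + w(-86))*(-21092 + 39591) = (6*(-91 + 12*(-69))/(13*(-13 - 69)) - 205)*(-21092 + 39591) = ((6/13)*(-91 - 828)/(-82) - 205)*18499 = ((6/13)*(-1/82)*(-919) - 205)*18499 = (2757/533 - 205)*18499 = -106508/533*18499 = -151560884/41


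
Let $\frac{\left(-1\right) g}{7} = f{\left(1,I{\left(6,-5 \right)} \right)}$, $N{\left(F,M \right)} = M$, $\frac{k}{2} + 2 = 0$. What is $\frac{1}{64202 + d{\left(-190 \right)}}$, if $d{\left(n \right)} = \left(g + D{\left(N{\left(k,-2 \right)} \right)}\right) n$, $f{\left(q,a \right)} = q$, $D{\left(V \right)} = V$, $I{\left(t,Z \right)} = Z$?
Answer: $\frac{1}{65912} \approx 1.5172 \cdot 10^{-5}$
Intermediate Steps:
$k = -4$ ($k = -4 + 2 \cdot 0 = -4 + 0 = -4$)
$g = -7$ ($g = \left(-7\right) 1 = -7$)
$d{\left(n \right)} = - 9 n$ ($d{\left(n \right)} = \left(-7 - 2\right) n = - 9 n$)
$\frac{1}{64202 + d{\left(-190 \right)}} = \frac{1}{64202 - -1710} = \frac{1}{64202 + 1710} = \frac{1}{65912}$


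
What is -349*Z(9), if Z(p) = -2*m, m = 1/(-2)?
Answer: -349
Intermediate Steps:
m = -½ ≈ -0.50000
Z(p) = 1 (Z(p) = -2*(-½) = 1)
-349*Z(9) = -349*1 = -349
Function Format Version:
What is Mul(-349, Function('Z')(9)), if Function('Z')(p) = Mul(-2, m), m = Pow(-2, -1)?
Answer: -349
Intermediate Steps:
m = Rational(-1, 2) ≈ -0.50000
Function('Z')(p) = 1 (Function('Z')(p) = Mul(-2, Rational(-1, 2)) = 1)
Mul(-349, Function('Z')(9)) = Mul(-349, 1) = -349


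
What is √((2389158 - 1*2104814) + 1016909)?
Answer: √1301253 ≈ 1140.7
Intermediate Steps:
√((2389158 - 1*2104814) + 1016909) = √((2389158 - 2104814) + 1016909) = √(284344 + 1016909) = √1301253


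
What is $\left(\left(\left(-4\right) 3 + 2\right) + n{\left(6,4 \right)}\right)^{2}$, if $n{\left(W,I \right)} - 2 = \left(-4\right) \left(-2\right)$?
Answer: $0$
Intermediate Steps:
$n{\left(W,I \right)} = 10$ ($n{\left(W,I \right)} = 2 - -8 = 2 + 8 = 10$)
$\left(\left(\left(-4\right) 3 + 2\right) + n{\left(6,4 \right)}\right)^{2} = \left(\left(\left(-4\right) 3 + 2\right) + 10\right)^{2} = \left(\left(-12 + 2\right) + 10\right)^{2} = \left(-10 + 10\right)^{2} = 0^{2} = 0$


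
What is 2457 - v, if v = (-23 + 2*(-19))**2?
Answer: -1264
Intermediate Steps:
v = 3721 (v = (-23 - 38)**2 = (-61)**2 = 3721)
2457 - v = 2457 - 1*3721 = 2457 - 3721 = -1264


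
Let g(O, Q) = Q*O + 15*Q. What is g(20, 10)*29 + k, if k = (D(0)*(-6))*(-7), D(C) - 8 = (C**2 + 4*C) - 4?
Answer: 10318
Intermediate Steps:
D(C) = 4 + C**2 + 4*C (D(C) = 8 + ((C**2 + 4*C) - 4) = 8 + (-4 + C**2 + 4*C) = 4 + C**2 + 4*C)
g(O, Q) = 15*Q + O*Q (g(O, Q) = O*Q + 15*Q = 15*Q + O*Q)
k = 168 (k = ((4 + 0**2 + 4*0)*(-6))*(-7) = ((4 + 0 + 0)*(-6))*(-7) = (4*(-6))*(-7) = -24*(-7) = 168)
g(20, 10)*29 + k = (10*(15 + 20))*29 + 168 = (10*35)*29 + 168 = 350*29 + 168 = 10150 + 168 = 10318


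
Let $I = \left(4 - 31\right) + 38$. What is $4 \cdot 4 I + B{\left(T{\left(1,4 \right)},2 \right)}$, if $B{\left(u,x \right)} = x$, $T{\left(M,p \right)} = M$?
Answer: $178$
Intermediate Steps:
$I = 11$ ($I = -27 + 38 = 11$)
$4 \cdot 4 I + B{\left(T{\left(1,4 \right)},2 \right)} = 4 \cdot 4 \cdot 11 + 2 = 16 \cdot 11 + 2 = 176 + 2 = 178$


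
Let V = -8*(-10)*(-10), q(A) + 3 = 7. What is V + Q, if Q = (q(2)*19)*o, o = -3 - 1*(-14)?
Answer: 36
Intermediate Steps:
q(A) = 4 (q(A) = -3 + 7 = 4)
o = 11 (o = -3 + 14 = 11)
Q = 836 (Q = (4*19)*11 = 76*11 = 836)
V = -800 (V = 80*(-10) = -800)
V + Q = -800 + 836 = 36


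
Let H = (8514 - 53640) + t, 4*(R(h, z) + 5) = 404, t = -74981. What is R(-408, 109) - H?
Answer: 120203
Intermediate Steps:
R(h, z) = 96 (R(h, z) = -5 + (¼)*404 = -5 + 101 = 96)
H = -120107 (H = (8514 - 53640) - 74981 = -45126 - 74981 = -120107)
R(-408, 109) - H = 96 - 1*(-120107) = 96 + 120107 = 120203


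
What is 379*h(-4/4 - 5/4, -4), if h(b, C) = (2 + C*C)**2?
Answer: 122796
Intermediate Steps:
h(b, C) = (2 + C**2)**2
379*h(-4/4 - 5/4, -4) = 379*(2 + (-4)**2)**2 = 379*(2 + 16)**2 = 379*18**2 = 379*324 = 122796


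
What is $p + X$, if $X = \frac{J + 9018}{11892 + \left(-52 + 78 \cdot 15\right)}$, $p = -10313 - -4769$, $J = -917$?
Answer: $- \frac{72119339}{13010} \approx -5543.4$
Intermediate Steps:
$p = -5544$ ($p = -10313 + 4769 = -5544$)
$X = \frac{8101}{13010}$ ($X = \frac{-917 + 9018}{11892 + \left(-52 + 78 \cdot 15\right)} = \frac{8101}{11892 + \left(-52 + 1170\right)} = \frac{8101}{11892 + 1118} = \frac{8101}{13010} \approx 0.62267$)
$p + X = -5544 + \frac{8101}{13010} = - \frac{72119339}{13010}$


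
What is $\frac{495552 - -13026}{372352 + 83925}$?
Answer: $\frac{508578}{456277} \approx 1.1146$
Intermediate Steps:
$\frac{495552 - -13026}{372352 + 83925} = \frac{495552 + \left(13197 - 171\right)}{456277} = \left(495552 + 13026\right) \frac{1}{456277} = 508578 \cdot \frac{1}{456277} = \frac{508578}{456277}$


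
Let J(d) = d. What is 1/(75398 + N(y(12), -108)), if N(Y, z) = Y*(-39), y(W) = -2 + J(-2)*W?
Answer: 1/76412 ≈ 1.3087e-5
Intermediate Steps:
y(W) = -2 - 2*W
N(Y, z) = -39*Y
1/(75398 + N(y(12), -108)) = 1/(75398 - 39*(-2 - 2*12)) = 1/(75398 - 39*(-2 - 24)) = 1/(75398 - 39*(-26)) = 1/(75398 + 1014) = 1/76412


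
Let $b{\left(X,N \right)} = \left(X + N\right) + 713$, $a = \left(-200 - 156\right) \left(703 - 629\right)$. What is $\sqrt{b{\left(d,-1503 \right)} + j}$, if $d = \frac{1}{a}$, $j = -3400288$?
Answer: $\frac{i \sqrt{590092420314138}}{13172} \approx 1844.2 i$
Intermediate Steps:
$a = -26344$ ($a = \left(-356\right) 74 = -26344$)
$d = - \frac{1}{26344}$ ($d = \frac{1}{-26344} = - \frac{1}{26344} \approx -3.7959 \cdot 10^{-5}$)
$b{\left(X,N \right)} = 713 + N + X$ ($b{\left(X,N \right)} = \left(N + X\right) + 713 = 713 + N + X$)
$\sqrt{b{\left(d,-1503 \right)} + j} = \sqrt{\left(713 - 1503 - \frac{1}{26344}\right) - 3400288} = \sqrt{- \frac{20811761}{26344} - 3400288} = \sqrt{- \frac{89597998833}{26344}} = \frac{i \sqrt{590092420314138}}{13172}$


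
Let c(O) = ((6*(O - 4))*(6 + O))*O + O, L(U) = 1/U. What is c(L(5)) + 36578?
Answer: 4568741/125 ≈ 36550.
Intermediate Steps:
c(O) = O + O*(-24 + 6*O)*(6 + O) (c(O) = ((6*(-4 + O))*(6 + O))*O + O = ((-24 + 6*O)*(6 + O))*O + O = O*(-24 + 6*O)*(6 + O) + O = O + O*(-24 + 6*O)*(6 + O))
c(L(5)) + 36578 = (-143 + 6*(1/5)**2 + 12/5)/5 + 36578 = (-143 + 6*(1/5)**2 + 12*(1/5))/5 + 36578 = (-143 + 6*(1/25) + 12/5)/5 + 36578 = (-143 + 6/25 + 12/5)/5 + 36578 = (1/5)*(-3509/25) + 36578 = -3509/125 + 36578 = 4568741/125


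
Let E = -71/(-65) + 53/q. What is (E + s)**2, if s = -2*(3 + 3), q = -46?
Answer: 1300251481/8940100 ≈ 145.44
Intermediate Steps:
s = -12 (s = -2*6 = -12)
E = -179/2990 (E = -71/(-65) + 53/(-46) = -71*(-1/65) + 53*(-1/46) = 71/65 - 53/46 = -179/2990 ≈ -0.059866)
(E + s)**2 = (-179/2990 - 12)**2 = (-36059/2990)**2 = 1300251481/8940100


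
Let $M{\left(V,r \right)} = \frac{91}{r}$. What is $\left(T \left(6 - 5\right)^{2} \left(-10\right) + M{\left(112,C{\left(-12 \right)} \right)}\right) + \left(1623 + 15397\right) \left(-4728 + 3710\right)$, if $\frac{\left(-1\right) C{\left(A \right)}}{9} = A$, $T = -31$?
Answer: $- \frac{1871213309}{108} \approx -1.7326 \cdot 10^{7}$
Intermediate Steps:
$C{\left(A \right)} = - 9 A$
$\left(T \left(6 - 5\right)^{2} \left(-10\right) + M{\left(112,C{\left(-12 \right)} \right)}\right) + \left(1623 + 15397\right) \left(-4728 + 3710\right) = \left(- 31 \left(6 - 5\right)^{2} \left(-10\right) + \frac{91}{\left(-9\right) \left(-12\right)}\right) + \left(1623 + 15397\right) \left(-4728 + 3710\right) = \left(- 31 \cdot 1^{2} \left(-10\right) + \frac{91}{108}\right) + 17020 \left(-1018\right) = \left(\left(-31\right) 1 \left(-10\right) + 91 \cdot \frac{1}{108}\right) - 17326360 = \left(\left(-31\right) \left(-10\right) + \frac{91}{108}\right) - 17326360 = \left(310 + \frac{91}{108}\right) - 17326360 = \frac{33571}{108} - 17326360 = - \frac{1871213309}{108}$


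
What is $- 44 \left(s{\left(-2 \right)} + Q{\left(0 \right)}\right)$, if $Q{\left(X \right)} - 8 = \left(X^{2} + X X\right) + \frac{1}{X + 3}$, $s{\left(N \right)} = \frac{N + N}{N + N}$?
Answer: $- \frac{1232}{3} \approx -410.67$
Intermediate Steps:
$s{\left(N \right)} = 1$ ($s{\left(N \right)} = \frac{2 N}{2 N} = 2 N \frac{1}{2 N} = 1$)
$Q{\left(X \right)} = 8 + \frac{1}{3 + X} + 2 X^{2}$ ($Q{\left(X \right)} = 8 + \left(\left(X^{2} + X X\right) + \frac{1}{X + 3}\right) = 8 + \left(\left(X^{2} + X^{2}\right) + \frac{1}{3 + X}\right) = 8 + \left(2 X^{2} + \frac{1}{3 + X}\right) = 8 + \left(\frac{1}{3 + X} + 2 X^{2}\right) = 8 + \frac{1}{3 + X} + 2 X^{2}$)
$- 44 \left(s{\left(-2 \right)} + Q{\left(0 \right)}\right) = - 44 \left(1 + \frac{25 + 2 \cdot 0^{3} + 6 \cdot 0^{2} + 8 \cdot 0}{3 + 0}\right) = - 44 \left(1 + \frac{25 + 2 \cdot 0 + 6 \cdot 0 + 0}{3}\right) = - 44 \left(1 + \frac{25 + 0 + 0 + 0}{3}\right) = - 44 \left(1 + \frac{1}{3} \cdot 25\right) = - 44 \left(1 + \frac{25}{3}\right) = \left(-44\right) \frac{28}{3} = - \frac{1232}{3}$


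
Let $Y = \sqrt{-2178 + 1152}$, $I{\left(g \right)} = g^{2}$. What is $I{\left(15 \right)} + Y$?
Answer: $225 + 3 i \sqrt{114} \approx 225.0 + 32.031 i$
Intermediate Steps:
$Y = 3 i \sqrt{114}$ ($Y = \sqrt{-1026} = 3 i \sqrt{114} \approx 32.031 i$)
$I{\left(15 \right)} + Y = 15^{2} + 3 i \sqrt{114} = 225 + 3 i \sqrt{114}$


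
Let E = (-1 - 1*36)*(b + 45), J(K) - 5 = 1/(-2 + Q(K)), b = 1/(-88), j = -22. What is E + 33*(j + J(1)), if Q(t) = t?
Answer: -198755/88 ≈ -2258.6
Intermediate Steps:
b = -1/88 ≈ -0.011364
J(K) = 5 + 1/(-2 + K)
E = -146483/88 (E = (-1 - 1*36)*(-1/88 + 45) = (-1 - 36)*(3959/88) = -37*3959/88 = -146483/88 ≈ -1664.6)
E + 33*(j + J(1)) = -146483/88 + 33*(-22 + (-9 + 5*1)/(-2 + 1)) = -146483/88 + 33*(-22 + (-9 + 5)/(-1)) = -146483/88 + 33*(-22 - 1*(-4)) = -146483/88 + 33*(-22 + 4) = -146483/88 + 33*(-18) = -146483/88 - 594 = -198755/88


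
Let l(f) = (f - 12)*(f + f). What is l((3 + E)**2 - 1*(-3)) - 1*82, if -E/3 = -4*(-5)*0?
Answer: -82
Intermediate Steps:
E = 0 (E = -3*(-4*(-5))*0 = -60*0 = -3*0 = 0)
l(f) = 2*f*(-12 + f) (l(f) = (-12 + f)*(2*f) = 2*f*(-12 + f))
l((3 + E)**2 - 1*(-3)) - 1*82 = 2*((3 + 0)**2 - 1*(-3))*(-12 + ((3 + 0)**2 - 1*(-3))) - 1*82 = 2*(3**2 + 3)*(-12 + (3**2 + 3)) - 82 = 2*(9 + 3)*(-12 + (9 + 3)) - 82 = 2*12*(-12 + 12) - 82 = 2*12*0 - 82 = 0 - 82 = -82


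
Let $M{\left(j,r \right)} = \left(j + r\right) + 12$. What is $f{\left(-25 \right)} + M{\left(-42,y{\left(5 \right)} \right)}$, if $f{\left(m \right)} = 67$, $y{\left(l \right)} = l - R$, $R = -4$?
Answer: $46$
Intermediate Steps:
$y{\left(l \right)} = 4 + l$ ($y{\left(l \right)} = l - -4 = l + 4 = 4 + l$)
$M{\left(j,r \right)} = 12 + j + r$
$f{\left(-25 \right)} + M{\left(-42,y{\left(5 \right)} \right)} = 67 + \left(12 - 42 + \left(4 + 5\right)\right) = 67 + \left(12 - 42 + 9\right) = 67 - 21 = 46$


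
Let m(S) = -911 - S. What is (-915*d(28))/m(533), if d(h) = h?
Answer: 6405/361 ≈ 17.742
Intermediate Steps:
(-915*d(28))/m(533) = (-915*28)/(-911 - 1*533) = -25620/(-911 - 533) = -25620/(-1444) = -25620*(-1/1444) = 6405/361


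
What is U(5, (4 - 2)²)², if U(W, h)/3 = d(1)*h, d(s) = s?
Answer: 144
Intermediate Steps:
U(W, h) = 3*h (U(W, h) = 3*(1*h) = 3*h)
U(5, (4 - 2)²)² = (3*(4 - 2)²)² = (3*2²)² = (3*4)² = 12² = 144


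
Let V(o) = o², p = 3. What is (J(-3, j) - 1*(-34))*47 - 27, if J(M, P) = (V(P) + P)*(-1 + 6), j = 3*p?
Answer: 22721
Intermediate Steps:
j = 9 (j = 3*3 = 9)
J(M, P) = 5*P + 5*P² (J(M, P) = (P² + P)*(-1 + 6) = (P + P²)*5 = 5*P + 5*P²)
(J(-3, j) - 1*(-34))*47 - 27 = (5*9*(1 + 9) - 1*(-34))*47 - 27 = (5*9*10 + 34)*47 - 27 = (450 + 34)*47 - 27 = 484*47 - 27 = 22748 - 27 = 22721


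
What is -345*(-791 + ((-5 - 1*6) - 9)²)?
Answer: 134895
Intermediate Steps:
-345*(-791 + ((-5 - 1*6) - 9)²) = -345*(-791 + ((-5 - 6) - 9)²) = -345*(-791 + (-11 - 9)²) = -345*(-791 + (-20)²) = -345*(-791 + 400) = -345*(-391) = 134895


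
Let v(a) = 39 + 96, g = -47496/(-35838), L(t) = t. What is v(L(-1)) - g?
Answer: 798439/5973 ≈ 133.67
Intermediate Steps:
g = 7916/5973 (g = -47496*(-1/35838) = 7916/5973 ≈ 1.3253)
v(a) = 135
v(L(-1)) - g = 135 - 1*7916/5973 = 135 - 7916/5973 = 798439/5973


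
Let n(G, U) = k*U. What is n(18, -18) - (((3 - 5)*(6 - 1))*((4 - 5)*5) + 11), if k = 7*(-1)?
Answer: 65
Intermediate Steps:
k = -7
n(G, U) = -7*U
n(18, -18) - (((3 - 5)*(6 - 1))*((4 - 5)*5) + 11) = -7*(-18) - (((3 - 5)*(6 - 1))*((4 - 5)*5) + 11) = 126 - ((-2*5)*(-1*5) + 11) = 126 - (-10*(-5) + 11) = 126 - (50 + 11) = 126 - 1*61 = 126 - 61 = 65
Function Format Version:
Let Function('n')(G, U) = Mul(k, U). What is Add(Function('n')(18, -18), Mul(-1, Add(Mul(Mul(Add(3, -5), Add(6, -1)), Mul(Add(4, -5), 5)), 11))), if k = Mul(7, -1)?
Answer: 65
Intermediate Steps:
k = -7
Function('n')(G, U) = Mul(-7, U)
Add(Function('n')(18, -18), Mul(-1, Add(Mul(Mul(Add(3, -5), Add(6, -1)), Mul(Add(4, -5), 5)), 11))) = Add(Mul(-7, -18), Mul(-1, Add(Mul(Mul(Add(3, -5), Add(6, -1)), Mul(Add(4, -5), 5)), 11))) = Add(126, Mul(-1, Add(Mul(Mul(-2, 5), Mul(-1, 5)), 11))) = Add(126, Mul(-1, Add(Mul(-10, -5), 11))) = Add(126, Mul(-1, Add(50, 11))) = Add(126, Mul(-1, 61)) = Add(126, -61) = 65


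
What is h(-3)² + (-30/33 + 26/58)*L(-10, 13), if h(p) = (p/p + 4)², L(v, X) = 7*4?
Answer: 195259/319 ≈ 612.10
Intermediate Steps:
L(v, X) = 28
h(p) = 25 (h(p) = (1 + 4)² = 5² = 25)
h(-3)² + (-30/33 + 26/58)*L(-10, 13) = 25² + (-30/33 + 26/58)*28 = 625 + (-30*1/33 + 26*(1/58))*28 = 625 + (-10/11 + 13/29)*28 = 625 - 147/319*28 = 625 - 4116/319 = 195259/319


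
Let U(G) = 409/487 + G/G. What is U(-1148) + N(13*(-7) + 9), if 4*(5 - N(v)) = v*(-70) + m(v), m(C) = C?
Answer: -1371061/974 ≈ -1407.7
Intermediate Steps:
U(G) = 896/487 (U(G) = 409*(1/487) + 1 = 409/487 + 1 = 896/487)
N(v) = 5 + 69*v/4 (N(v) = 5 - (v*(-70) + v)/4 = 5 - (-70*v + v)/4 = 5 - (-69)*v/4 = 5 + 69*v/4)
U(-1148) + N(13*(-7) + 9) = 896/487 + (5 + 69*(13*(-7) + 9)/4) = 896/487 + (5 + 69*(-91 + 9)/4) = 896/487 + (5 + (69/4)*(-82)) = 896/487 + (5 - 2829/2) = 896/487 - 2819/2 = -1371061/974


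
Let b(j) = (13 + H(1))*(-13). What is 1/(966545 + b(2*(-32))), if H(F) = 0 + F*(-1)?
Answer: 1/966389 ≈ 1.0348e-6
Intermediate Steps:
H(F) = -F (H(F) = 0 - F = -F)
b(j) = -156 (b(j) = (13 - 1*1)*(-13) = (13 - 1)*(-13) = 12*(-13) = -156)
1/(966545 + b(2*(-32))) = 1/(966545 - 156) = 1/966389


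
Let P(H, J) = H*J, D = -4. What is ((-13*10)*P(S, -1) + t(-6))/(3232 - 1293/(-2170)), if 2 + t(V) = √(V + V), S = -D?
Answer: 1124060/7014733 + 4340*I*√3/7014733 ≈ 0.16024 + 0.0010716*I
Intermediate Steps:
S = 4 (S = -1*(-4) = 4)
t(V) = -2 + √2*√V (t(V) = -2 + √(V + V) = -2 + √(2*V) = -2 + √2*√V)
((-13*10)*P(S, -1) + t(-6))/(3232 - 1293/(-2170)) = ((-13*10)*(4*(-1)) + (-2 + √2*√(-6)))/(3232 - 1293/(-2170)) = (-130*(-4) + (-2 + √2*(I*√6)))/(3232 - 1293*(-1/2170)) = (520 + (-2 + 2*I*√3))/(3232 + 1293/2170) = (518 + 2*I*√3)/(7014733/2170) = (518 + 2*I*√3)*(2170/7014733) = 1124060/7014733 + 4340*I*√3/7014733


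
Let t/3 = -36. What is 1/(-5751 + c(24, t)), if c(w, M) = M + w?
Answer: -1/5835 ≈ -0.00017138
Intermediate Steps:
t = -108 (t = 3*(-36) = -108)
1/(-5751 + c(24, t)) = 1/(-5751 + (-108 + 24)) = 1/(-5751 - 84) = 1/(-5835) = -1/5835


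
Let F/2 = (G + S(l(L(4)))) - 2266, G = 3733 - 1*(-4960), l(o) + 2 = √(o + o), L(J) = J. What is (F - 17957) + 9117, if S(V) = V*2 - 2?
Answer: 4002 + 8*√2 ≈ 4013.3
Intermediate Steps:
l(o) = -2 + √2*√o (l(o) = -2 + √(o + o) = -2 + √(2*o) = -2 + √2*√o)
S(V) = -2 + 2*V (S(V) = 2*V - 2 = -2 + 2*V)
G = 8693 (G = 3733 + 4960 = 8693)
F = 12842 + 8*√2 (F = 2*((8693 + (-2 + 2*(-2 + √2*√4))) - 2266) = 2*((8693 + (-2 + 2*(-2 + √2*2))) - 2266) = 2*((8693 + (-2 + 2*(-2 + 2*√2))) - 2266) = 2*((8693 + (-2 + (-4 + 4*√2))) - 2266) = 2*((8693 + (-6 + 4*√2)) - 2266) = 2*((8687 + 4*√2) - 2266) = 2*(6421 + 4*√2) = 12842 + 8*√2 ≈ 12853.)
(F - 17957) + 9117 = ((12842 + 8*√2) - 17957) + 9117 = (-5115 + 8*√2) + 9117 = 4002 + 8*√2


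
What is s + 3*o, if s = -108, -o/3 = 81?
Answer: -837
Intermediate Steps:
o = -243 (o = -3*81 = -243)
s + 3*o = -108 + 3*(-243) = -108 - 729 = -837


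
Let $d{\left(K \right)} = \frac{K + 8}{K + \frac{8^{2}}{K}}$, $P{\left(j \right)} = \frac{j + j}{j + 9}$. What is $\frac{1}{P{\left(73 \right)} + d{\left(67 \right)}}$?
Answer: $\frac{186673}{538394} \approx 0.34672$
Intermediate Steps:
$P{\left(j \right)} = \frac{2 j}{9 + j}$
$d{\left(K \right)} = \frac{8 + K}{K + \frac{64}{K}}$
$\frac{1}{P{\left(73 \right)} + d{\left(67 \right)}} = \frac{1}{2 \cdot 73 \frac{1}{9 + 73} + \frac{67 \left(8 + 67\right)}{64 + 67^{2}}} = \frac{1}{2 \cdot 73 \cdot \frac{1}{82} + 67 \frac{1}{64 + 4489} \cdot 75} = \frac{1}{2 \cdot 73 \cdot \frac{1}{82} + 67 \cdot \frac{1}{4553} \cdot 75} = \frac{1}{\frac{73}{41} + 67 \cdot \frac{1}{4553} \cdot 75} = \frac{1}{\frac{73}{41} + \frac{5025}{4553}} = \frac{1}{\frac{538394}{186673}} = \frac{186673}{538394}$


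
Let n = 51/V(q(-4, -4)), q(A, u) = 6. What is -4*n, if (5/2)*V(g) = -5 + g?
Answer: -510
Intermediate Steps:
V(g) = -2 + 2*g/5 (V(g) = 2*(-5 + g)/5 = -2 + 2*g/5)
n = 255/2 (n = 51/(-2 + (⅖)*6) = 51/(-2 + 12/5) = 51/(⅖) = 51*(5/2) = 255/2 ≈ 127.50)
-4*n = -4*255/2 = -510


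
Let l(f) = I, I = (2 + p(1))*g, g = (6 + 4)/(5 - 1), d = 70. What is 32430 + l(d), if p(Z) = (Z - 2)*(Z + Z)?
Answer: 32430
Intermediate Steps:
p(Z) = 2*Z*(-2 + Z) (p(Z) = (-2 + Z)*(2*Z) = 2*Z*(-2 + Z))
g = 5/2 (g = 10/4 = 10*(¼) = 5/2 ≈ 2.5000)
I = 0 (I = (2 + 2*1*(-2 + 1))*(5/2) = (2 + 2*1*(-1))*(5/2) = (2 - 2)*(5/2) = 0*(5/2) = 0)
l(f) = 0
32430 + l(d) = 32430 + 0 = 32430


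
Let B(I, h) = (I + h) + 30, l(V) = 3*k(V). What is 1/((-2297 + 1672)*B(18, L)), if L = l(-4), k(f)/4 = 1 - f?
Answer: -1/67500 ≈ -1.4815e-5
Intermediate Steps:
k(f) = 4 - 4*f (k(f) = 4*(1 - f) = 4 - 4*f)
l(V) = 12 - 12*V (l(V) = 3*(4 - 4*V) = 12 - 12*V)
L = 60 (L = 12 - 12*(-4) = 12 + 48 = 60)
B(I, h) = 30 + I + h
1/((-2297 + 1672)*B(18, L)) = 1/((-2297 + 1672)*(30 + 18 + 60)) = 1/(-625*108) = -1/625*1/108 = -1/67500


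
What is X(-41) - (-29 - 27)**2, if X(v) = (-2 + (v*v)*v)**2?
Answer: 4750376793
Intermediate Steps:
X(v) = (-2 + v**3)**2 (X(v) = (-2 + v**2*v)**2 = (-2 + v**3)**2)
X(-41) - (-29 - 27)**2 = (-2 + (-41)**3)**2 - (-29 - 27)**2 = (-2 - 68921)**2 - 1*(-56)**2 = (-68923)**2 - 1*3136 = 4750379929 - 3136 = 4750376793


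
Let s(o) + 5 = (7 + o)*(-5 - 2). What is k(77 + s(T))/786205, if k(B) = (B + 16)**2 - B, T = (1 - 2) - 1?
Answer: 396/112315 ≈ 0.0035258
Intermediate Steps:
T = -2 (T = -1 - 1 = -2)
s(o) = -54 - 7*o (s(o) = -5 + (7 + o)*(-5 - 2) = -5 + (7 + o)*(-7) = -5 + (-49 - 7*o) = -54 - 7*o)
k(B) = (16 + B)**2 - B
k(77 + s(T))/786205 = ((16 + (77 + (-54 - 7*(-2))))**2 - (77 + (-54 - 7*(-2))))/786205 = ((16 + (77 + (-54 + 14)))**2 - (77 + (-54 + 14)))*(1/786205) = ((16 + (77 - 40))**2 - (77 - 40))*(1/786205) = ((16 + 37)**2 - 1*37)*(1/786205) = (53**2 - 37)*(1/786205) = (2809 - 37)*(1/786205) = 2772*(1/786205) = 396/112315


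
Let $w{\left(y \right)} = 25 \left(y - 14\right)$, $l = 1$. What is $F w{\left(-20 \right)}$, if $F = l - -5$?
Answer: $-5100$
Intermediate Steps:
$w{\left(y \right)} = -350 + 25 y$ ($w{\left(y \right)} = 25 \left(-14 + y\right) = -350 + 25 y$)
$F = 6$ ($F = 1 - -5 = 1 + 5 = 6$)
$F w{\left(-20 \right)} = 6 \left(-350 + 25 \left(-20\right)\right) = 6 \left(-350 - 500\right) = 6 \left(-850\right) = -5100$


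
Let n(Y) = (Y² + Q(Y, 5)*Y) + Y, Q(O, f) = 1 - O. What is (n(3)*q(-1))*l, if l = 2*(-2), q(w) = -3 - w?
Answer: 48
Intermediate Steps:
l = -4
n(Y) = Y + Y² + Y*(1 - Y) (n(Y) = (Y² + (1 - Y)*Y) + Y = (Y² + Y*(1 - Y)) + Y = Y + Y² + Y*(1 - Y))
(n(3)*q(-1))*l = ((2*3)*(-3 - 1*(-1)))*(-4) = (6*(-3 + 1))*(-4) = (6*(-2))*(-4) = -12*(-4) = 48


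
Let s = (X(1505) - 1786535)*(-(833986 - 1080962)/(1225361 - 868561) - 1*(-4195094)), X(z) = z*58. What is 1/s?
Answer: -1115/7948270453470741 ≈ -1.4028e-13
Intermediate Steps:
X(z) = 58*z
s = -7948270453470741/1115 (s = (58*1505 - 1786535)*(-(833986 - 1080962)/(1225361 - 868561) - 1*(-4195094)) = (87290 - 1786535)*(-(-246976)/356800 + 4195094) = -1699245*(-(-246976)/356800 + 4195094) = -1699245*(-1*(-3859/5575) + 4195094) = -1699245*(3859/5575 + 4195094) = -1699245*23387652909/5575 = -7948270453470741/1115 ≈ -7.1285e+12)
1/s = 1/(-7948270453470741/1115) = -1115/7948270453470741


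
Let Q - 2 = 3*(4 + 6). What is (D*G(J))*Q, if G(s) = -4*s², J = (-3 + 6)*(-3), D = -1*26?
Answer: 269568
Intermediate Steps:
Q = 32 (Q = 2 + 3*(4 + 6) = 2 + 3*10 = 2 + 30 = 32)
D = -26
J = -9 (J = 3*(-3) = -9)
(D*G(J))*Q = -(-104)*(-9)²*32 = -(-104)*81*32 = -26*(-324)*32 = 8424*32 = 269568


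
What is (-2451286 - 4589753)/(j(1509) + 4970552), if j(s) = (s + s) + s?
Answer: -7041039/4975079 ≈ -1.4153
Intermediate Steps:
j(s) = 3*s (j(s) = 2*s + s = 3*s)
(-2451286 - 4589753)/(j(1509) + 4970552) = (-2451286 - 4589753)/(3*1509 + 4970552) = -7041039/(4527 + 4970552) = -7041039/4975079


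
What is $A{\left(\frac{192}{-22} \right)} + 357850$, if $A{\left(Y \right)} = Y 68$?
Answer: $\frac{3929822}{11} \approx 3.5726 \cdot 10^{5}$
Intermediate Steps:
$A{\left(Y \right)} = 68 Y$
$A{\left(\frac{192}{-22} \right)} + 357850 = 68 \frac{192}{-22} + 357850 = 68 \cdot 192 \left(- \frac{1}{22}\right) + 357850 = 68 \left(- \frac{96}{11}\right) + 357850 = - \frac{6528}{11} + 357850 = \frac{3929822}{11}$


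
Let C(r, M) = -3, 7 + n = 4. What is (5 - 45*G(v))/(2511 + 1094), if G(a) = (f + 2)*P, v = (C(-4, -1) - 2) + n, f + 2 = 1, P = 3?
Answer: -26/721 ≈ -0.036061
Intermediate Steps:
f = -1 (f = -2 + 1 = -1)
n = -3 (n = -7 + 4 = -3)
v = -8 (v = (-3 - 2) - 3 = -5 - 3 = -8)
G(a) = 3 (G(a) = (-1 + 2)*3 = 1*3 = 3)
(5 - 45*G(v))/(2511 + 1094) = (5 - 45*3)/(2511 + 1094) = (5 - 135)/3605 = -130*1/3605 = -26/721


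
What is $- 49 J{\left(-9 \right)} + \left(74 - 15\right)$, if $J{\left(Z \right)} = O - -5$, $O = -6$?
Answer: $108$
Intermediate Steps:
$J{\left(Z \right)} = -1$ ($J{\left(Z \right)} = -6 - -5 = -6 + 5 = -1$)
$- 49 J{\left(-9 \right)} + \left(74 - 15\right) = \left(-49\right) \left(-1\right) + \left(74 - 15\right) = 49 + \left(74 - 15\right) = 49 + 59 = 108$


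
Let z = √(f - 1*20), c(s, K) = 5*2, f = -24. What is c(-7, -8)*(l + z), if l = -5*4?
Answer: -200 + 20*I*√11 ≈ -200.0 + 66.333*I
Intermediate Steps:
c(s, K) = 10
z = 2*I*√11 (z = √(-24 - 1*20) = √(-24 - 20) = √(-44) = 2*I*√11 ≈ 6.6332*I)
l = -20
c(-7, -8)*(l + z) = 10*(-20 + 2*I*√11) = -200 + 20*I*√11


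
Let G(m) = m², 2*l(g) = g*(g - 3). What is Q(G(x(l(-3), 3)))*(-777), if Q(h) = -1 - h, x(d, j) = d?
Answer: 63714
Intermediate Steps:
l(g) = g*(-3 + g)/2 (l(g) = (g*(g - 3))/2 = (g*(-3 + g))/2 = g*(-3 + g)/2)
Q(G(x(l(-3), 3)))*(-777) = (-1 - ((½)*(-3)*(-3 - 3))²)*(-777) = (-1 - ((½)*(-3)*(-6))²)*(-777) = (-1 - 1*9²)*(-777) = (-1 - 1*81)*(-777) = (-1 - 81)*(-777) = -82*(-777) = 63714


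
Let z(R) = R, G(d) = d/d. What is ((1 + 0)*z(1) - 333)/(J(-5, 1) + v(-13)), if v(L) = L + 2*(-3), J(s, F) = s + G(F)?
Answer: 332/23 ≈ 14.435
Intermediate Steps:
G(d) = 1
J(s, F) = 1 + s (J(s, F) = s + 1 = 1 + s)
v(L) = -6 + L (v(L) = L - 6 = -6 + L)
((1 + 0)*z(1) - 333)/(J(-5, 1) + v(-13)) = ((1 + 0)*1 - 333)/((1 - 5) + (-6 - 13)) = (1*1 - 333)/(-4 - 19) = (1 - 333)/(-23) = -332*(-1/23) = 332/23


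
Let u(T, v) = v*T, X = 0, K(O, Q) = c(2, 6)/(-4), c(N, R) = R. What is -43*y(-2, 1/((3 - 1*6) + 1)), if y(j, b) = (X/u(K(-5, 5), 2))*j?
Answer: 0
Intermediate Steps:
K(O, Q) = -3/2 (K(O, Q) = 6/(-4) = 6*(-¼) = -3/2)
u(T, v) = T*v
y(j, b) = 0 (y(j, b) = (0/((-3/2*2)))*j = (0/(-3))*j = (0*(-⅓))*j = 0*j = 0)
-43*y(-2, 1/((3 - 1*6) + 1)) = -43*0 = 0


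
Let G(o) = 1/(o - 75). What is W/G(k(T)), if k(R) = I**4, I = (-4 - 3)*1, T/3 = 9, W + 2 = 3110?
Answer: 7229208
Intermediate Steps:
W = 3108 (W = -2 + 3110 = 3108)
T = 27 (T = 3*9 = 27)
I = -7 (I = -7*1 = -7)
k(R) = 2401 (k(R) = (-7)**4 = 2401)
G(o) = 1/(-75 + o)
W/G(k(T)) = 3108/(1/(-75 + 2401)) = 3108/(1/2326) = 3108*2326 = 7229208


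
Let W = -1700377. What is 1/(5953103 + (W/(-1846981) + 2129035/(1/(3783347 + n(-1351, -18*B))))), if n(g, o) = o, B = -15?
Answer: 1846981/14878279668854425115 ≈ 1.2414e-13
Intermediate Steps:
1/(5953103 + (W/(-1846981) + 2129035/(1/(3783347 + n(-1351, -18*B))))) = 1/(5953103 + (-1700377/(-1846981) + 2129035/(1/(3783347 - 18*(-15))))) = 1/(5953103 + (-1700377*(-1/1846981) + 2129035/(1/(3783347 + 270)))) = 1/(5953103 + (1700377/1846981 + 2129035/(1/3783617))) = 1/(5953103 + (1700377/1846981 + 2129035*3783617)) = 1/(5953103 + (1700377/1846981 + 8055453019595)) = 1/(5953103 + 14878268673586293072/1846981) = 1/(14878279668854425115/1846981) = 1846981/14878279668854425115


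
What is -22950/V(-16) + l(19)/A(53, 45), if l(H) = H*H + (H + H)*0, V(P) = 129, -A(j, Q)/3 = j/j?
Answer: -38473/129 ≈ -298.24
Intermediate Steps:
A(j, Q) = -3 (A(j, Q) = -3*j/j = -3*1 = -3)
l(H) = H**2 (l(H) = H**2 + (2*H)*0 = H**2 + 0 = H**2)
-22950/V(-16) + l(19)/A(53, 45) = -22950/129 + 19**2/(-3) = -22950*1/129 + 361*(-1/3) = -7650/43 - 361/3 = -38473/129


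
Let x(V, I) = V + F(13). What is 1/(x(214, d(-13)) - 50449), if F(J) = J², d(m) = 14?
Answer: -1/50066 ≈ -1.9974e-5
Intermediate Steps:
x(V, I) = 169 + V (x(V, I) = V + 13² = V + 169 = 169 + V)
1/(x(214, d(-13)) - 50449) = 1/((169 + 214) - 50449) = 1/(383 - 50449) = 1/(-50066) = -1/50066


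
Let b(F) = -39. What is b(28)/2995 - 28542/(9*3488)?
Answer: -14451263/15669840 ≈ -0.92223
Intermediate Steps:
b(28)/2995 - 28542/(9*3488) = -39/2995 - 28542/(9*3488) = -39*1/2995 - 28542/31392 = -39/2995 - 28542*1/31392 = -39/2995 - 4757/5232 = -14451263/15669840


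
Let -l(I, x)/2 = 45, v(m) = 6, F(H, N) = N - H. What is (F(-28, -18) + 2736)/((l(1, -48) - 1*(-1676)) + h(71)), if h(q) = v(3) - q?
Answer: 2746/1521 ≈ 1.8054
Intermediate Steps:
l(I, x) = -90 (l(I, x) = -2*45 = -90)
h(q) = 6 - q
(F(-28, -18) + 2736)/((l(1, -48) - 1*(-1676)) + h(71)) = ((-18 - 1*(-28)) + 2736)/((-90 - 1*(-1676)) + (6 - 1*71)) = ((-18 + 28) + 2736)/((-90 + 1676) + (6 - 71)) = (10 + 2736)/(1586 - 65) = 2746/1521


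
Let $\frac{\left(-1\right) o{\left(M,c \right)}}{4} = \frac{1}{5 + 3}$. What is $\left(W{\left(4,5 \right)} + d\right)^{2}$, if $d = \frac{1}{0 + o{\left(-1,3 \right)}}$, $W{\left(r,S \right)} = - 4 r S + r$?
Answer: $6084$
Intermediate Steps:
$o{\left(M,c \right)} = - \frac{1}{2}$ ($o{\left(M,c \right)} = - \frac{4}{5 + 3} = - \frac{4}{8} = \left(-4\right) \frac{1}{8} = - \frac{1}{2}$)
$W{\left(r,S \right)} = r - 4 S r$ ($W{\left(r,S \right)} = - 4 S r + r = r - 4 S r$)
$d = -2$ ($d = \frac{1}{0 - \frac{1}{2}} = \frac{1}{- \frac{1}{2}} = -2$)
$\left(W{\left(4,5 \right)} + d\right)^{2} = \left(4 \left(1 - 20\right) - 2\right)^{2} = \left(4 \left(-19\right) - 2\right)^{2} = \left(-76 - 2\right)^{2} = \left(-78\right)^{2} = 6084$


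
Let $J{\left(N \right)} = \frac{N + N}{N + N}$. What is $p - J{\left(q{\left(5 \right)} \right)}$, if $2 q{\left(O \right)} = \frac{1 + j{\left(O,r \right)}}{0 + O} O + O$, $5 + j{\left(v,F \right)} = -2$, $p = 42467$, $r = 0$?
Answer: $42466$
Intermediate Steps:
$j{\left(v,F \right)} = -7$ ($j{\left(v,F \right)} = -5 - 2 = -7$)
$q{\left(O \right)} = -3 + \frac{O}{2}$ ($q{\left(O \right)} = \frac{\frac{1 - 7}{0 + O} O + O}{2} = \frac{- \frac{6}{O} O + O}{2} = \frac{-6 + O}{2} = -3 + \frac{O}{2}$)
$J{\left(N \right)} = 1$ ($J{\left(N \right)} = \frac{2 N}{2 N} = 2 N \frac{1}{2 N} = 1$)
$p - J{\left(q{\left(5 \right)} \right)} = 42467 - 1 = 42466$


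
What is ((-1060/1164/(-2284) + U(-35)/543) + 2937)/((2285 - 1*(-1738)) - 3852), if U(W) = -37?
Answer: 13085726191/761903572 ≈ 17.175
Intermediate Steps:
((-1060/1164/(-2284) + U(-35)/543) + 2937)/((2285 - 1*(-1738)) - 3852) = ((-1060/1164/(-2284) - 37/543) + 2937)/((2285 - 1*(-1738)) - 3852) = ((-1060*1/1164*(-1/2284) - 37*1/543) + 2937)/((2285 + 1738) - 3852) = ((-265/291*(-1/2284) - 37/543) + 2937)/(4023 - 3852) = ((265/664644 - 37/543) + 2937)/171 = (-2716437/40100188 + 2937)*(1/171) = (117771535719/40100188)*(1/171) = 13085726191/761903572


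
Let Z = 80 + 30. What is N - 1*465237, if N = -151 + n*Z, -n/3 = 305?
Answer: -566038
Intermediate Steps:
n = -915 (n = -3*305 = -915)
Z = 110
N = -100801 (N = -151 - 915*110 = -151 - 100650 = -100801)
N - 1*465237 = -100801 - 1*465237 = -100801 - 465237 = -566038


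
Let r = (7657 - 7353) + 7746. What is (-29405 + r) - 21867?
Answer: -43222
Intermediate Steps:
r = 8050 (r = 304 + 7746 = 8050)
(-29405 + r) - 21867 = (-29405 + 8050) - 21867 = -21355 - 21867 = -43222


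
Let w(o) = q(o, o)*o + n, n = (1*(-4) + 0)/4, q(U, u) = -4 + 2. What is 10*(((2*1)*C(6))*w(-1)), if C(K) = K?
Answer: 120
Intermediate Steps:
q(U, u) = -2
n = -1 (n = (-4 + 0)*(1/4) = -4*1/4 = -1)
w(o) = -1 - 2*o (w(o) = -2*o - 1 = -1 - 2*o)
10*(((2*1)*C(6))*w(-1)) = 10*(((2*1)*6)*(-1 - 2*(-1))) = 10*((2*6)*(-1 + 2)) = 10*(12*1) = 10*12 = 120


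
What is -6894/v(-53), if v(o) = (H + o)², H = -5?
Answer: -3447/1682 ≈ -2.0493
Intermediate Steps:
v(o) = (-5 + o)²
-6894/v(-53) = -6894/(-5 - 53)² = -6894/((-58)²) = -6894/3364 = -6894*1/3364 = -3447/1682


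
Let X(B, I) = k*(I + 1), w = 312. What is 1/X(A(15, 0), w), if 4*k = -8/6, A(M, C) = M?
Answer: -3/313 ≈ -0.0095847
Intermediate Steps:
k = -⅓ (k = (-8/6)/4 = (-8*⅙)/4 = (¼)*(-4/3) = -⅓ ≈ -0.33333)
X(B, I) = -⅓ - I/3 (X(B, I) = -(I + 1)/3 = -(1 + I)/3 = -⅓ - I/3)
1/X(A(15, 0), w) = 1/(-⅓ - ⅓*312) = 1/(-⅓ - 104) = 1/(-313/3) = -3/313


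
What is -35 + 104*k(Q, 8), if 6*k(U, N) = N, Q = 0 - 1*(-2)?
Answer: 311/3 ≈ 103.67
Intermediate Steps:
Q = 2 (Q = 0 + 2 = 2)
k(U, N) = N/6
-35 + 104*k(Q, 8) = -35 + 104*((⅙)*8) = -35 + 104*(4/3) = -35 + 416/3 = 311/3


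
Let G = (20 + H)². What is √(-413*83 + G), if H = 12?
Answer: 3*I*√3695 ≈ 182.36*I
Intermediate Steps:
G = 1024 (G = (20 + 12)² = 32² = 1024)
√(-413*83 + G) = √(-413*83 + 1024) = √(-34279 + 1024) = √(-33255) = 3*I*√3695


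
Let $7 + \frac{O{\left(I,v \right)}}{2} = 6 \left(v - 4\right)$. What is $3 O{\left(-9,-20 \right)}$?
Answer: $-906$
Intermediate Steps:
$O{\left(I,v \right)} = -62 + 12 v$ ($O{\left(I,v \right)} = -14 + 2 \cdot 6 \left(v - 4\right) = -14 + 2 \cdot 6 \left(-4 + v\right) = -14 + 2 \left(-24 + 6 v\right) = -14 + \left(-48 + 12 v\right) = -62 + 12 v$)
$3 O{\left(-9,-20 \right)} = 3 \left(-62 + 12 \left(-20\right)\right) = 3 \left(-62 - 240\right) = 3 \left(-302\right) = -906$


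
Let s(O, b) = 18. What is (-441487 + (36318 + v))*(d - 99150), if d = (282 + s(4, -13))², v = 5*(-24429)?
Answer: 4824923100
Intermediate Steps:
v = -122145
d = 90000 (d = (282 + 18)² = 300² = 90000)
(-441487 + (36318 + v))*(d - 99150) = (-441487 + (36318 - 122145))*(90000 - 99150) = (-441487 - 85827)*(-9150) = -527314*(-9150) = 4824923100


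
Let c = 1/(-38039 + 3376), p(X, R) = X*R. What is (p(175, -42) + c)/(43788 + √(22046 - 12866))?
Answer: -929666863099/5538511229961 + 254773051*√255/11077022459922 ≈ -0.16749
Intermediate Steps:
p(X, R) = R*X
c = -1/34663 (c = 1/(-34663) = -1/34663 ≈ -2.8849e-5)
(p(175, -42) + c)/(43788 + √(22046 - 12866)) = (-42*175 - 1/34663)/(43788 + √(22046 - 12866)) = (-7350 - 1/34663)/(43788 + √9180) = -254773051/(34663*(43788 + 6*√255))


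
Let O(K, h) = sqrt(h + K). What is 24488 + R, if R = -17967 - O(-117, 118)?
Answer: 6520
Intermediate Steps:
O(K, h) = sqrt(K + h)
R = -17968 (R = -17967 - sqrt(-117 + 118) = -17967 - sqrt(1) = -17967 - 1*1 = -17967 - 1 = -17968)
24488 + R = 24488 - 17968 = 6520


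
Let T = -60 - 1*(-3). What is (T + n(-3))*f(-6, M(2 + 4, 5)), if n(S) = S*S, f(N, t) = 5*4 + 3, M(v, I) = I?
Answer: -1104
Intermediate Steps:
f(N, t) = 23 (f(N, t) = 20 + 3 = 23)
T = -57 (T = -60 + 3 = -57)
n(S) = S²
(T + n(-3))*f(-6, M(2 + 4, 5)) = (-57 + (-3)²)*23 = (-57 + 9)*23 = -48*23 = -1104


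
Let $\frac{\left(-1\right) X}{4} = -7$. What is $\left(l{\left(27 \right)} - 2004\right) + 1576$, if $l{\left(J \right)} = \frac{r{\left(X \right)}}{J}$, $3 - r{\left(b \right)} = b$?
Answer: $- \frac{11581}{27} \approx -428.93$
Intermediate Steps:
$X = 28$ ($X = \left(-4\right) \left(-7\right) = 28$)
$r{\left(b \right)} = 3 - b$
$l{\left(J \right)} = - \frac{25}{J}$ ($l{\left(J \right)} = \frac{3 - 28}{J} = - \frac{25}{J}$)
$\left(l{\left(27 \right)} - 2004\right) + 1576 = \left(- \frac{25}{27} - 2004\right) + 1576 = - \frac{54133}{27} + 1576 = - \frac{11581}{27}$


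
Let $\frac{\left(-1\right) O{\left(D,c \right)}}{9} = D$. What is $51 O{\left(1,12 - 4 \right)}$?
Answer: $-459$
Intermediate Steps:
$O{\left(D,c \right)} = - 9 D$
$51 O{\left(1,12 - 4 \right)} = 51 \left(\left(-9\right) 1\right) = 51 \left(-9\right) = -459$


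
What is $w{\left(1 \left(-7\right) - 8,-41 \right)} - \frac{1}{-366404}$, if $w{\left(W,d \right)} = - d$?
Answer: $\frac{15022565}{366404} \approx 41.0$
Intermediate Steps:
$w{\left(1 \left(-7\right) - 8,-41 \right)} - \frac{1}{-366404} = \left(-1\right) \left(-41\right) - \frac{1}{-366404} = 41 - - \frac{1}{366404} = 41 + \frac{1}{366404} = \frac{15022565}{366404}$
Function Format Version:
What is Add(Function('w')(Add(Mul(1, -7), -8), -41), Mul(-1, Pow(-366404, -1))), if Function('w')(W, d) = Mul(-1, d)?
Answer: Rational(15022565, 366404) ≈ 41.000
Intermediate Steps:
Add(Function('w')(Add(Mul(1, -7), -8), -41), Mul(-1, Pow(-366404, -1))) = Add(Mul(-1, -41), Mul(-1, Pow(-366404, -1))) = Add(41, Mul(-1, Rational(-1, 366404))) = Add(41, Rational(1, 366404)) = Rational(15022565, 366404)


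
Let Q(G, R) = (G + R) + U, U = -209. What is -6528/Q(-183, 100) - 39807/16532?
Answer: 24074313/1206836 ≈ 19.948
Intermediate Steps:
Q(G, R) = -209 + G + R (Q(G, R) = (G + R) - 209 = -209 + G + R)
-6528/Q(-183, 100) - 39807/16532 = -6528/(-209 - 183 + 100) - 39807/16532 = -6528/(-292) - 39807*1/16532 = -6528*(-1/292) - 39807/16532 = 1632/73 - 39807/16532 = 24074313/1206836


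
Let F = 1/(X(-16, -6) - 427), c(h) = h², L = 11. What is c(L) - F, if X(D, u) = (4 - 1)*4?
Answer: 50216/415 ≈ 121.00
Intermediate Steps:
X(D, u) = 12 (X(D, u) = 3*4 = 12)
F = -1/415 (F = 1/(12 - 427) = 1/(-415) = -1/415 ≈ -0.0024096)
c(L) - F = 11² - 1*(-1/415) = 121 + 1/415 = 50216/415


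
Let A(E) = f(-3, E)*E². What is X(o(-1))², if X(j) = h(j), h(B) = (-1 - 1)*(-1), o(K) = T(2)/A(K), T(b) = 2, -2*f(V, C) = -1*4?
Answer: 4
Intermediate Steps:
f(V, C) = 2 (f(V, C) = -(-1)*4/2 = -½*(-4) = 2)
A(E) = 2*E²
o(K) = K⁻² (o(K) = 2/((2*K²)) = 2*(1/(2*K²)) = K⁻²)
h(B) = 2 (h(B) = -2*(-1) = 2)
X(j) = 2
X(o(-1))² = 2² = 4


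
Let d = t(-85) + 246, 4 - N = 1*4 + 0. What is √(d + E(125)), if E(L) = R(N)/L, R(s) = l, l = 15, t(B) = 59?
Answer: 2*√1907/5 ≈ 17.468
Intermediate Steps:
N = 0 (N = 4 - (1*4 + 0) = 4 - (4 + 0) = 4 - 1*4 = 4 - 4 = 0)
R(s) = 15
d = 305 (d = 59 + 246 = 305)
E(L) = 15/L
√(d + E(125)) = √(305 + 15/125) = √(305 + 15*(1/125)) = √(305 + 3/25) = √(7628/25) = 2*√1907/5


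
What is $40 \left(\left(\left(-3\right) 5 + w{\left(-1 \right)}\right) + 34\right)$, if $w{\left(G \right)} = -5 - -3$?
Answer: $680$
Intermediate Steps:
$w{\left(G \right)} = -2$ ($w{\left(G \right)} = -5 + 3 = -2$)
$40 \left(\left(\left(-3\right) 5 + w{\left(-1 \right)}\right) + 34\right) = 40 \left(\left(\left(-3\right) 5 - 2\right) + 34\right) = 40 \left(\left(-15 - 2\right) + 34\right) = 40 \left(-17 + 34\right) = 40 \cdot 17 = 680$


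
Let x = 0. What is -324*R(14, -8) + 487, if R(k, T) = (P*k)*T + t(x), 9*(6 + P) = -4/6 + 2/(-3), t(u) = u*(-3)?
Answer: -222617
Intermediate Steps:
t(u) = -3*u
P = -166/27 (P = -6 + (-4/6 + 2/(-3))/9 = -6 + (-4*⅙ + 2*(-⅓))/9 = -6 + (-⅔ - ⅔)/9 = -6 + (⅑)*(-4/3) = -6 - 4/27 = -166/27 ≈ -6.1481)
R(k, T) = -166*T*k/27 (R(k, T) = (-166*k/27)*T - 3*0 = -166*T*k/27 + 0 = -166*T*k/27)
-324*R(14, -8) + 487 = -(-1992)*(-8)*14 + 487 = -324*18592/27 + 487 = -223104 + 487 = -222617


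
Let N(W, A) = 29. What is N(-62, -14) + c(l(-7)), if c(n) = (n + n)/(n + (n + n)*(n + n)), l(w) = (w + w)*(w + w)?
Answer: 22767/785 ≈ 29.003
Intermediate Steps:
l(w) = 4*w² (l(w) = (2*w)*(2*w) = 4*w²)
c(n) = 2*n/(n + 4*n²) (c(n) = (2*n)/(n + (2*n)*(2*n)) = (2*n)/(n + 4*n²) = 2*n/(n + 4*n²))
N(-62, -14) + c(l(-7)) = 29 + 2/(1 + 4*(4*(-7)²)) = 29 + 2/(1 + 4*(4*49)) = 29 + 2/(1 + 4*196) = 29 + 2/(1 + 784) = 29 + 2/785 = 22767/785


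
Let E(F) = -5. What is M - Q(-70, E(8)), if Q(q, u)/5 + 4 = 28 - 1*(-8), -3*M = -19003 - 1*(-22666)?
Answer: -1381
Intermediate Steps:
M = -1221 (M = -(-19003 - 1*(-22666))/3 = -(-19003 + 22666)/3 = -⅓*3663 = -1221)
Q(q, u) = 160 (Q(q, u) = -20 + 5*(28 - 1*(-8)) = -20 + 5*(28 + 8) = -20 + 5*36 = -20 + 180 = 160)
M - Q(-70, E(8)) = -1221 - 1*160 = -1221 - 160 = -1381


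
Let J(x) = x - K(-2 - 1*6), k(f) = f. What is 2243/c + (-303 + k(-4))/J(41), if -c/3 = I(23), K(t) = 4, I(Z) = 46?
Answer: -125357/5106 ≈ -24.551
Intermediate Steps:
c = -138 (c = -3*46 = -138)
J(x) = -4 + x (J(x) = x - 1*4 = x - 4 = -4 + x)
2243/c + (-303 + k(-4))/J(41) = 2243/(-138) + (-303 - 4)/(-4 + 41) = 2243*(-1/138) - 307/37 = -2243/138 - 307*1/37 = -2243/138 - 307/37 = -125357/5106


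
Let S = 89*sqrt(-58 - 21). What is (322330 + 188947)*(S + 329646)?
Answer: 168540417942 + 45503653*I*sqrt(79) ≈ 1.6854e+11 + 4.0445e+8*I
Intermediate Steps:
S = 89*I*sqrt(79) (S = 89*sqrt(-79) = 89*(I*sqrt(79)) = 89*I*sqrt(79) ≈ 791.05*I)
(322330 + 188947)*(S + 329646) = (322330 + 188947)*(89*I*sqrt(79) + 329646) = 511277*(329646 + 89*I*sqrt(79)) = 168540417942 + 45503653*I*sqrt(79)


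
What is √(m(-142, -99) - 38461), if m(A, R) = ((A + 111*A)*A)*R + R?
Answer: 4*I*√13976062 ≈ 14954.0*I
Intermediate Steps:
m(A, R) = R + 112*R*A² (m(A, R) = ((112*A)*A)*R + R = (112*A²)*R + R = 112*R*A² + R = R + 112*R*A²)
√(m(-142, -99) - 38461) = √(-99*(1 + 112*(-142)²) - 38461) = √(-99*(1 + 112*20164) - 38461) = √(-99*(1 + 2258368) - 38461) = √(-99*2258369 - 38461) = √(-223578531 - 38461) = √(-223616992) = 4*I*√13976062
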